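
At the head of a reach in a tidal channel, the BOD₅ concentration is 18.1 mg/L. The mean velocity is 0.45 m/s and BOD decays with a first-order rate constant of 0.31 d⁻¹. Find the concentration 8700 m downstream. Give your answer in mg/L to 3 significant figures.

Travel time t = 8700 m / 0.45 m/s = 8700/0.45 = 1.933e+04 s = 0.2238 d.
First-order decay: C = 18.1·exp(−0.31·0.2238) = 18.1·0.933 = 16.89 mg/L.

16.9 mg/L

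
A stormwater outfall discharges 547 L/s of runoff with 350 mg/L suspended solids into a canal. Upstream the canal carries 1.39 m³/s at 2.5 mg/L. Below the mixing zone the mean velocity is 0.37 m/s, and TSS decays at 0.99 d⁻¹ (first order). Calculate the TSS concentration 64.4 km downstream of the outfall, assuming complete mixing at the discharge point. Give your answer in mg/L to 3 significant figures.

13.7 mg/L

547 L/s = 0.547 m³/s.
After complete mixing, C₀ = (0.547·350 + 1.39·2.5) / 1.937 = 100.6 mg/L.
Travel time t = 6.44e+04 m / 0.37 m/s = 1.741e+05 s = 2.015 d.
C = 100.6·exp(−0.99·2.015) = 100.6·0.1361 = 13.7 mg/L.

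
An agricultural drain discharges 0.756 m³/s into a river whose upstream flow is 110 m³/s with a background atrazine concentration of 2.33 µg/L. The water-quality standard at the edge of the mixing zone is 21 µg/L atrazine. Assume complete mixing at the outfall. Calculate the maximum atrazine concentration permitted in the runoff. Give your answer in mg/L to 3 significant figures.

2.33 µg/L = 0.00233 mg/L.
21 µg/L = 0.021 mg/L.
Mass balance: 0.021·110.8 = 0.756·Cₑ + 110·0.00233.
Cₑ = (2.326 − 0.2563) / 0.756 = 2.738 mg/L.

2.74 mg/L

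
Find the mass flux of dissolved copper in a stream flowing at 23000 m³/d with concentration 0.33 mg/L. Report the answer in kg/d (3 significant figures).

23000 m³/d = 0.2662 m³/s.
Mass flux = Q·C = 0.2662 m³/s × 0.33 g/m³ = 0.08785 g/s.
= 0.08785 g/s × 86.4 = 7.59 kg/d.

7.59 kg/d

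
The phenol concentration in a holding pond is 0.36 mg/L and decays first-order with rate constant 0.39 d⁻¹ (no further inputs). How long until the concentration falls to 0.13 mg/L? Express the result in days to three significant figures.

t = ln(C₀/C)/k = ln(0.36/0.13)/0.39 = 1.019/0.39 = 2.612 d.

2.61 d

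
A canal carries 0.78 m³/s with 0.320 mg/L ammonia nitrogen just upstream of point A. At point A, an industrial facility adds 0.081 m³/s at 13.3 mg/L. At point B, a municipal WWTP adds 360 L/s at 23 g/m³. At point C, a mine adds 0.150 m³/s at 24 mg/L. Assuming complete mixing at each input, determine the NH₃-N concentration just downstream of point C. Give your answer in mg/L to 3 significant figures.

After input A: C = (0.78·0.32 + 0.081·13.3) / 0.861 = 1.541 mg/L.
360 L/s = 0.36 m³/s.
After input B: C = (0.861·1.541 + 0.36·23) / 1.221 = 7.868 mg/L.
After input C: C = (1.221·7.868 + 0.15·24) / 1.371 = 9.633 mg/L.

9.63 mg/L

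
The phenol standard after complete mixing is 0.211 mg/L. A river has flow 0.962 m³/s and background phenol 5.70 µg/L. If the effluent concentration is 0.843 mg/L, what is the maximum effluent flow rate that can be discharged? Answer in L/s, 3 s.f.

312 L/s

5.70 µg/L = 0.0057 mg/L.
Mass balance at complete mixing: C_std·(Q_w + Q_r) = Q_w·C_e + Q_r·C_b.
Rearranging, Q_w = Q_r·(C_std − C_b)/(C_e − C_std) = 0.962·(0.211 − 0.0057) / (0.843 − 0.211) = 0.3125 m³/s.
= 312.5 L/s.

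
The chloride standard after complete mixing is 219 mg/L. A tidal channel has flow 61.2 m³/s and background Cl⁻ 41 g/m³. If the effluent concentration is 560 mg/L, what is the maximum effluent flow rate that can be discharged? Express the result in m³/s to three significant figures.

Mass balance at complete mixing: C_std·(Q_w + Q_r) = Q_w·C_e + Q_r·C_b.
Rearranging, Q_w = Q_r·(C_std − C_b)/(C_e − C_std) = 61.2·(219 − 41) / (560 − 219) = 31.95 m³/s.

31.9 m³/s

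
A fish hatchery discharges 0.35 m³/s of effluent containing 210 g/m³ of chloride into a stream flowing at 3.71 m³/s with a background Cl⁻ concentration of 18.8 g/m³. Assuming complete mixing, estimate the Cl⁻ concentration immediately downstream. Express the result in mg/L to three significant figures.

35.3 mg/L

By mass balance at complete mixing, C = (0.35·210 + 3.71·18.8) / (0.35 + 3.71) = 143.2/4.06 = 35.28 mg/L.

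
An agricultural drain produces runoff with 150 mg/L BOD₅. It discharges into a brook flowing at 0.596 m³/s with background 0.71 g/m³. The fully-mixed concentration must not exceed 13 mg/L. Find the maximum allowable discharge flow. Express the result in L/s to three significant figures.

Mass balance at complete mixing: C_std·(Q_w + Q_r) = Q_w·C_e + Q_r·C_b.
Rearranging, Q_w = Q_r·(C_std − C_b)/(C_e − C_std) = 0.596·(13 − 0.71) / (150 − 13) = 0.05347 m³/s.
= 53.47 L/s.

53.5 L/s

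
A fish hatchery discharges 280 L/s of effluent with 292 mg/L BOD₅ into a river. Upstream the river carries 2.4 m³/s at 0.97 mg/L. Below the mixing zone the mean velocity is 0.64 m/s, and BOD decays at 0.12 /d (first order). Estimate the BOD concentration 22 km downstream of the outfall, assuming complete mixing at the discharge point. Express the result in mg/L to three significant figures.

29.9 mg/L

280 L/s = 0.28 m³/s.
After complete mixing, C₀ = (0.28·292 + 2.4·0.97) / 2.68 = 31.38 mg/L.
Travel time t = 2.2e+04 m / 0.64 m/s = 3.438e+04 s = 0.3979 d.
C = 31.38·exp(−0.12·0.3979) = 31.38·0.9534 = 29.91 mg/L.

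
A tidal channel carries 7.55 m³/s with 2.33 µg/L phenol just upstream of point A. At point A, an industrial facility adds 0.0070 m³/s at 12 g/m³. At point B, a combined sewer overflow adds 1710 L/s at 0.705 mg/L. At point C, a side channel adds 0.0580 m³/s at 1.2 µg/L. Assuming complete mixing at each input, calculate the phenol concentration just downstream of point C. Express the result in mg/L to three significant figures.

2.33 µg/L = 0.00233 mg/L.
After input A: C = (7.55·0.00233 + 0.007·12) / 7.557 = 0.01344 mg/L.
1710 L/s = 1.71 m³/s.
After input B: C = (7.557·0.01344 + 1.71·0.705) / 9.267 = 0.1411 mg/L.
1.2 µg/L = 0.0012 mg/L.
After input C: C = (9.267·0.1411 + 0.058·0.0012) / 9.325 = 0.1402 mg/L.

0.140 mg/L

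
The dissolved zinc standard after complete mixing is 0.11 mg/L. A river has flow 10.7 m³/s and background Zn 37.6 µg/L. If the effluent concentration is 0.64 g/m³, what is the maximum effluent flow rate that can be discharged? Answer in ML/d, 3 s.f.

126 ML/d

37.6 µg/L = 0.0376 mg/L.
Mass balance at complete mixing: C_std·(Q_w + Q_r) = Q_w·C_e + Q_r·C_b.
Rearranging, Q_w = Q_r·(C_std − C_b)/(C_e − C_std) = 10.7·(0.11 − 0.0376) / (0.64 − 0.11) = 1.462 m³/s.
= 126.3 ML/d.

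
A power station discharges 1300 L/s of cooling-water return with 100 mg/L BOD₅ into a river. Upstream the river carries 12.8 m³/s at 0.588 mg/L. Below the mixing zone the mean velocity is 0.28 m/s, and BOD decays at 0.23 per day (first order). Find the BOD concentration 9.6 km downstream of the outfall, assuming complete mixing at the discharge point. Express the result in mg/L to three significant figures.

1300 L/s = 1.3 m³/s.
After complete mixing, C₀ = (1.3·100 + 12.8·0.588) / 14.1 = 9.754 mg/L.
Travel time t = 9600 m / 0.28 m/s = 3.429e+04 s = 0.3968 d.
C = 9.754·exp(−0.23·0.3968) = 9.754·0.9128 = 8.903 mg/L.

8.90 mg/L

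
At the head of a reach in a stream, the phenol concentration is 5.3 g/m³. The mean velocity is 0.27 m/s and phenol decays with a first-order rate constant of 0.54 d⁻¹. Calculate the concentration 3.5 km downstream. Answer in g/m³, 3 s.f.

4.89 g/m³

Travel time t = 3.5 km / 0.27 m/s = 3500/0.27 = 1.296e+04 s = 0.15 d.
First-order decay: C = 5.3·exp(−0.54·0.15) = 5.3·0.9222 = 4.888 g/m³.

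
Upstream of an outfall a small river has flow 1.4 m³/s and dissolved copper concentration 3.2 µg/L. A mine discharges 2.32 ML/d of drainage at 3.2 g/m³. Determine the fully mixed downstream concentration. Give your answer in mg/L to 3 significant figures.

2.32 ML/d = 0.02685 m³/s.
3.2 µg/L = 0.0032 mg/L.
Conservation of mass across the mixing zone: C = (0.02685·3.2 + 1.4·0.0032) / (0.02685 + 1.4) = 0.09041/1.427 = 0.06336 mg/L.

0.0634 mg/L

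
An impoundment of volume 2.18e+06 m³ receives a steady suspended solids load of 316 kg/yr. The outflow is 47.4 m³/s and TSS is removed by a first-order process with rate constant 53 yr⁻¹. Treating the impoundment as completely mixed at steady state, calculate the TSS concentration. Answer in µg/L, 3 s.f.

0.196 µg/L

Outflow Q = 47.4 m³/s × 3.156e+07 s/yr = 1.496e+09 m³/yr.
Steady-state CSTR mass balance: W = Q·C + k·V·C, so C = W/(Q + kV).
Q + kV = 1.496e+09 + 53·2.18e+06 = 1.611e+09 m³/yr.
C = 316/1.611e+09 = 1.961e-07 kg/m³ = 0.0001961 mg/L = 0.1961 µg/L.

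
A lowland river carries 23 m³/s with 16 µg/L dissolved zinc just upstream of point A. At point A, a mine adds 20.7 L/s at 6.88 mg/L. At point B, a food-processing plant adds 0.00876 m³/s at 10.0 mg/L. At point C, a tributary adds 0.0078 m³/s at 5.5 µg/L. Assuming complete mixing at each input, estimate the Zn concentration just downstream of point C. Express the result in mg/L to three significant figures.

0.0260 mg/L

16 µg/L = 0.016 mg/L.
20.7 L/s = 0.0207 m³/s.
After input A: C = (23·0.016 + 0.0207·6.88) / 23.02 = 0.02217 mg/L.
After input B: C = (23.02·0.02217 + 0.00876·10) / 23.03 = 0.02597 mg/L.
5.5 µg/L = 0.0055 mg/L.
After input C: C = (23.03·0.02597 + 0.0078·0.0055) / 23.04 = 0.02596 mg/L.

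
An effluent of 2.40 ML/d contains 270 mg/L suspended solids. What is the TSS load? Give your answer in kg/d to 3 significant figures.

2.40 ML/d = 0.02778 m³/s.
Mass flux = Q·C = 0.02778 m³/s × 270 g/m³ = 7.5 g/s.
= 7.5 g/s × 86.4 = 648 kg/d.

648 kg/d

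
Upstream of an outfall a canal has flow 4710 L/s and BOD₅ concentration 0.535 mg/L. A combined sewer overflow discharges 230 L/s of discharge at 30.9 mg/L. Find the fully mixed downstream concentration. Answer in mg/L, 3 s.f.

1.95 mg/L

230 L/s = 0.23 m³/s.
4710 L/s = 4.71 m³/s.
Flow-weighted mixing gives C = (0.23·30.9 + 4.71·0.535) / (0.23 + 4.71) = 9.627/4.94 = 1.949 mg/L.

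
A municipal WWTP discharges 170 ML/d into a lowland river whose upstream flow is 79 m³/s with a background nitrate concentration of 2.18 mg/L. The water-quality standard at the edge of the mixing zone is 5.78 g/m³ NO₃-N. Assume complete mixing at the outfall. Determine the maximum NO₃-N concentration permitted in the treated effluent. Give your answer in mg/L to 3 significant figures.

170 ML/d = 1.968 m³/s.
Mass balance: 5.78·80.97 = 1.968·Cₑ + 79·2.18.
Cₑ = (468 − 172.2) / 1.968 = 150.3 mg/L.

150 mg/L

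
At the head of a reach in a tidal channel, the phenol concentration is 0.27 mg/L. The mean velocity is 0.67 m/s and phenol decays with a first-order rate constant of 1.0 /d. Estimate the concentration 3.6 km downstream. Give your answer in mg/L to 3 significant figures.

0.254 mg/L

Travel time t = 3.6 km / 0.67 m/s = 3600/0.67 = 5373 s = 0.06219 d.
First-order decay: C = 0.27·exp(−1.0·0.06219) = 0.27·0.9397 = 0.2537 mg/L.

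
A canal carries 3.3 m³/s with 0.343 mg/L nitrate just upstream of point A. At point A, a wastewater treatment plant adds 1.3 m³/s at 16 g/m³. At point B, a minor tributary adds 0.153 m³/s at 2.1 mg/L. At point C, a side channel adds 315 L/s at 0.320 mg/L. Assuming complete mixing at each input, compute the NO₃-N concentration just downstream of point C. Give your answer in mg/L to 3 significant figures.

After input A: C = (3.3·0.343 + 1.3·16) / 4.6 = 4.768 mg/L.
After input B: C = (4.6·4.768 + 0.153·2.1) / 4.753 = 4.682 mg/L.
315 L/s = 0.315 m³/s.
After input C: C = (4.753·4.682 + 0.315·0.32) / 5.068 = 4.411 mg/L.

4.41 mg/L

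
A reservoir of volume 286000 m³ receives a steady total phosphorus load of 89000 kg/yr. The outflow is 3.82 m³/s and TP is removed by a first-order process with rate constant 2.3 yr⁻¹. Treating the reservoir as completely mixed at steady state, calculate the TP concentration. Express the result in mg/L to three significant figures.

Outflow Q = 3.82 m³/s × 3.156e+07 s/yr = 1.206e+08 m³/yr.
Steady-state CSTR mass balance: W = Q·C + k·V·C, so C = W/(Q + kV).
Q + kV = 1.206e+08 + 2.3·286000 = 1.212e+08 m³/yr.
C = 89000/1.212e+08 = 0.0007343 kg/m³ = 0.7343 mg/L.

0.734 mg/L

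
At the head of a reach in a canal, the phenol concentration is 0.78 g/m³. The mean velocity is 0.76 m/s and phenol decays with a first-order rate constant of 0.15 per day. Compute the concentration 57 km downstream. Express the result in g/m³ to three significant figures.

Travel time t = 57 km / 0.76 m/s = 5.7e+04/0.76 = 7.5e+04 s = 0.8681 d.
First-order decay: C = 0.78·exp(−0.15·0.8681) = 0.78·0.8779 = 0.6848 g/m³.

0.685 g/m³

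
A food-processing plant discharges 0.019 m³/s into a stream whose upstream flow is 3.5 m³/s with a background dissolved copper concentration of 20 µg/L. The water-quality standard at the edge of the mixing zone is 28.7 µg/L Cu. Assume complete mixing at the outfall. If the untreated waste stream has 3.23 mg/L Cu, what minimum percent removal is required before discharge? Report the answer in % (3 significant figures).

20 µg/L = 0.02 mg/L.
28.7 µg/L = 0.0287 mg/L.
Mass balance: 0.0287·3.519 = 0.019·Cₑ + 3.5·0.02.
Cₑ = (0.101 − 0.07) / 0.019 = 1.631 mg/L.
Required removal = 1 − 1.631/3.23 = 49.49 %.

49.5 %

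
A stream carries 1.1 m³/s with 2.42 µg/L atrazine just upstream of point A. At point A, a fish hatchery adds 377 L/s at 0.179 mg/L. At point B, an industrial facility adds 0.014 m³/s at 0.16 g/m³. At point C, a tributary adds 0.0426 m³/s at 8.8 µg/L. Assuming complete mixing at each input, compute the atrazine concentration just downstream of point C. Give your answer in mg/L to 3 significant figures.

0.0474 mg/L

2.42 µg/L = 0.00242 mg/L.
377 L/s = 0.377 m³/s.
After input A: C = (1.1·0.00242 + 0.377·0.179) / 1.477 = 0.04749 mg/L.
After input B: C = (1.477·0.04749 + 0.014·0.16) / 1.491 = 0.04855 mg/L.
8.8 µg/L = 0.0088 mg/L.
After input C: C = (1.491·0.04855 + 0.0426·0.0088) / 1.534 = 0.04744 mg/L.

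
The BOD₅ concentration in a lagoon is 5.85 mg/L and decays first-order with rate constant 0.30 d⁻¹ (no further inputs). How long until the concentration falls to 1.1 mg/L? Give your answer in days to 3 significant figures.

t = ln(C₀/C)/k = ln(5.85/1.1)/0.30 = 1.671/0.30 = 5.57 d.

5.57 d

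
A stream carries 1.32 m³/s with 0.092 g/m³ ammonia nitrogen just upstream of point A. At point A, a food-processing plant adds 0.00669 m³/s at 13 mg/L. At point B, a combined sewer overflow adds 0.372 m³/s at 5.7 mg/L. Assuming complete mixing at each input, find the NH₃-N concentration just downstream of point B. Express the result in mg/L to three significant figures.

1.37 mg/L

After input A: C = (1.32·0.092 + 0.00669·13) / 1.327 = 0.1571 mg/L.
After input B: C = (1.327·0.1571 + 0.372·5.7) / 1.699 = 1.371 mg/L.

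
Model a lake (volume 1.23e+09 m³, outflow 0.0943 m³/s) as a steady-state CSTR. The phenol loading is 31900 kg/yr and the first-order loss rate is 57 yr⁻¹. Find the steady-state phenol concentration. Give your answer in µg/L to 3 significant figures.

Outflow Q = 0.0943 m³/s × 3.156e+07 s/yr = 2.976e+06 m³/yr.
Steady-state CSTR mass balance: W = Q·C + k·V·C, so C = W/(Q + kV).
Q + kV = 2.976e+06 + 57·1.23e+09 = 7.011e+10 m³/yr.
C = 31900/7.011e+10 = 4.55e-07 kg/m³ = 0.000455 mg/L = 0.455 µg/L.

0.455 µg/L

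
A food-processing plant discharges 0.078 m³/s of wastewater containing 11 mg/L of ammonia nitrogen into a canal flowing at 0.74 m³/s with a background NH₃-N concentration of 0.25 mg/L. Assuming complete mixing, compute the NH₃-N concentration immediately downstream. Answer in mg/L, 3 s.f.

1.28 mg/L

Flow-weighted mixing gives C = (0.078·11 + 0.74·0.25) / (0.078 + 0.74) = 1.043/0.818 = 1.275 mg/L.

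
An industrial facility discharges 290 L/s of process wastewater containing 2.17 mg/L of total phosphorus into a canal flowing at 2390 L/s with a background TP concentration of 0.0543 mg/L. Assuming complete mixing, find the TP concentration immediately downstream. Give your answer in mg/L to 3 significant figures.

290 L/s = 0.29 m³/s.
2390 L/s = 2.39 m³/s.
By mass balance at complete mixing, C = (0.29·2.17 + 2.39·0.0543) / (0.29 + 2.39) = 0.7591/2.68 = 0.2832 mg/L.

0.283 mg/L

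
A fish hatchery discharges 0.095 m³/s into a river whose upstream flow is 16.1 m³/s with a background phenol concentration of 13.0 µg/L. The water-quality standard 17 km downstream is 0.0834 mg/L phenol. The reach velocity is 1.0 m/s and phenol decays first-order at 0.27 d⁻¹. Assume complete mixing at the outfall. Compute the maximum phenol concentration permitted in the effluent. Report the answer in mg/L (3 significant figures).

12.8 mg/L

13.0 µg/L = 0.013 mg/L.
Travel time to the compliance point: t = 1.7e+04/1.0 = 1.7e+04 s = 0.1968 d; decay factor exp(−0.27·0.1968) = 0.9483.
So the concentration just after mixing may be at most 0.0834/0.9483 = 0.08795 mg/L.
Mass balance: 0.08795·16.2 = 0.095·Cₑ + 16.1·0.013.
Cₑ = (1.424 − 0.2093) / 0.095 = 12.79 mg/L.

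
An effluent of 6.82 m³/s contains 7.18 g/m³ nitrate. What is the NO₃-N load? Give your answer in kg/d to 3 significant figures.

Mass flux = Q·C = 6.82 m³/s × 7.18 g/m³ = 48.97 g/s.
= 48.97 g/s × 86.4 = 4231 kg/d.

4230 kg/d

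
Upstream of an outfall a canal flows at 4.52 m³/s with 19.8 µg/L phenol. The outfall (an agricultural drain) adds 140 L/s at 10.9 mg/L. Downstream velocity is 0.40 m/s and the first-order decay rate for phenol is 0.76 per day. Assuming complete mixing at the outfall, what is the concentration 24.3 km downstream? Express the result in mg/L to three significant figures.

140 L/s = 0.14 m³/s.
19.8 µg/L = 0.0198 mg/L.
After complete mixing, C₀ = (0.14·10.9 + 4.52·0.0198) / 4.66 = 0.3467 mg/L.
Travel time t = 2.43e+04 m / 0.40 m/s = 6.075e+04 s = 0.7031 d.
C = 0.3467·exp(−0.76·0.7031) = 0.3467·0.586 = 0.2032 mg/L.

0.203 mg/L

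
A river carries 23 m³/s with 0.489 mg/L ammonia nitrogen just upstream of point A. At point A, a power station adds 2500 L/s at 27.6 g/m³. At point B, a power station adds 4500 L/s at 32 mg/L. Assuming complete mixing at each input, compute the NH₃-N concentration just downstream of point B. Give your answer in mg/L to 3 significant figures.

7.47 mg/L

2500 L/s = 2.5 m³/s.
After input A: C = (23·0.489 + 2.5·27.6) / 25.5 = 3.147 mg/L.
4500 L/s = 4.5 m³/s.
After input B: C = (25.5·3.147 + 4.5·32) / 30 = 7.475 mg/L.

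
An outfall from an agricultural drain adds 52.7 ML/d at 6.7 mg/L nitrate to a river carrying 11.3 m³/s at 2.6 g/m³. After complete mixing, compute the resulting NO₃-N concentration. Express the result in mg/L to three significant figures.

2.81 mg/L

52.7 ML/d = 0.61 m³/s.
By mass balance at complete mixing, C = (0.61·6.7 + 11.3·2.6) / (0.61 + 11.3) = 33.47/11.91 = 2.81 mg/L.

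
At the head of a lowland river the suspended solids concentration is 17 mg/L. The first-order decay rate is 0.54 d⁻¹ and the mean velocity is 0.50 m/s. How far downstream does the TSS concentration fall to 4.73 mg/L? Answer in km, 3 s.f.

From C = C₀·e^(−kt), t = ln(C₀/C)/k = ln(17/4.73)/0.54 = 1.279/0.54 = 2.369 d.
Distance = v·t = 0.50 m/s × 2.047e+05 s = 1.023e+05 m = 102.3 km.

102 km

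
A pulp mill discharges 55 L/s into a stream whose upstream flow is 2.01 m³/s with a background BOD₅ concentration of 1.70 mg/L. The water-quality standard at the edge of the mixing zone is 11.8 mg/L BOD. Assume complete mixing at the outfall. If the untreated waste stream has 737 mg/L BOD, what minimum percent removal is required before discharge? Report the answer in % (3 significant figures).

55 L/s = 0.055 m³/s.
Mass balance: 11.8·2.065 = 0.055·Cₑ + 2.01·1.7.
Cₑ = (24.37 − 3.417) / 0.055 = 380.9 mg/L.
Required removal = 1 − 380.9/737 = 48.32 %.

48.3 %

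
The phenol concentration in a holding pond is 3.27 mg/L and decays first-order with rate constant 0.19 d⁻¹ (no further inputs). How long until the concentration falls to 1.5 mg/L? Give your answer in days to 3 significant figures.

t = ln(C₀/C)/k = ln(3.27/1.5)/0.19 = 0.7793/0.19 = 4.102 d.

4.10 d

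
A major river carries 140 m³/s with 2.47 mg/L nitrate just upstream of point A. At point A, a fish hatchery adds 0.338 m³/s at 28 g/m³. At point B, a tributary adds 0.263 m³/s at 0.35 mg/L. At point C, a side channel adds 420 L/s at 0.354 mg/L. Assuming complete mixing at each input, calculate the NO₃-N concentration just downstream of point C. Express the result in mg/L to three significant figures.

2.52 mg/L

After input A: C = (140·2.47 + 0.338·28) / 140.3 = 2.531 mg/L.
After input B: C = (140.3·2.531 + 0.263·0.35) / 140.6 = 2.527 mg/L.
420 L/s = 0.42 m³/s.
After input C: C = (140.6·2.527 + 0.42·0.354) / 141 = 2.521 mg/L.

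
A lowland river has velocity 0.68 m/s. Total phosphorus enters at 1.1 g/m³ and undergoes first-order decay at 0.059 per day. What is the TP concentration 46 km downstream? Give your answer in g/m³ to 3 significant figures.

1.05 g/m³

Travel time t = 46 km / 0.68 m/s = 4.6e+04/0.68 = 6.765e+04 s = 0.783 d.
First-order decay: C = 1.1·exp(−0.059·0.783) = 1.1·0.9549 = 1.05 g/m³.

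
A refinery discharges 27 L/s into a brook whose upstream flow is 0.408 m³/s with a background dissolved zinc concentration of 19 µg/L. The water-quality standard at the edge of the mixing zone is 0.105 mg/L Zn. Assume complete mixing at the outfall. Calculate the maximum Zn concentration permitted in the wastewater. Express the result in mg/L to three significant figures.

27 L/s = 0.027 m³/s.
19 µg/L = 0.019 mg/L.
Mass balance: 0.105·0.435 = 0.027·Cₑ + 0.408·0.019.
Cₑ = (0.04568 − 0.007752) / 0.027 = 1.405 mg/L.

1.40 mg/L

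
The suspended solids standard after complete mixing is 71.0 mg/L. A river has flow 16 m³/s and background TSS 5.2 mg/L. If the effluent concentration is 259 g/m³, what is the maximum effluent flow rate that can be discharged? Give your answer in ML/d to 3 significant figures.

484 ML/d

Mass balance at complete mixing: C_std·(Q_w + Q_r) = Q_w·C_e + Q_r·C_b.
Rearranging, Q_w = Q_r·(C_std − C_b)/(C_e − C_std) = 16·(71 − 5.2) / (259 − 71) = 5.6 m³/s.
= 483.8 ML/d.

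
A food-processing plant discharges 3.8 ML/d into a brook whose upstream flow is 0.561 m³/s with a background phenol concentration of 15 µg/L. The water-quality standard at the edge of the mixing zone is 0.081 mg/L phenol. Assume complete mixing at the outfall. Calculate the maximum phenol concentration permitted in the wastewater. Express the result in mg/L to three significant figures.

3.8 ML/d = 0.04398 m³/s.
15 µg/L = 0.015 mg/L.
Mass balance: 0.081·0.605 = 0.04398·Cₑ + 0.561·0.015.
Cₑ = (0.049 − 0.008415) / 0.04398 = 0.9229 mg/L.

0.923 mg/L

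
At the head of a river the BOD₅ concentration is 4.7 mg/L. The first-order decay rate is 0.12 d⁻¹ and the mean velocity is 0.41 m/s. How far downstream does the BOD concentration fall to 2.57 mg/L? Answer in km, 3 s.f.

From C = C₀·e^(−kt), t = ln(C₀/C)/k = ln(4.7/2.57)/0.12 = 0.6037/0.12 = 5.03 d.
Distance = v·t = 0.41 m/s × 4.346e+05 s = 1.782e+05 m = 178.2 km.

178 km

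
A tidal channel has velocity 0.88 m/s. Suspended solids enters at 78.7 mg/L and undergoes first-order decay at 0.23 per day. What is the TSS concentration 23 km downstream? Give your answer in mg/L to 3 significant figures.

Travel time t = 23 km / 0.88 m/s = 2.3e+04/0.88 = 2.614e+04 s = 0.3025 d.
First-order decay: C = 78.7·exp(−0.23·0.3025) = 78.7·0.9328 = 73.41 mg/L.

73.4 mg/L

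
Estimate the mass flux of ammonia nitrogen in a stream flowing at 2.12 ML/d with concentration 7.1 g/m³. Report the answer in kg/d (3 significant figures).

2.12 ML/d = 0.02454 m³/s.
Mass flux = Q·C = 0.02454 m³/s × 7.1 g/m³ = 0.1742 g/s.
= 0.1742 g/s × 86.4 = 15.05 kg/d.

15.1 kg/d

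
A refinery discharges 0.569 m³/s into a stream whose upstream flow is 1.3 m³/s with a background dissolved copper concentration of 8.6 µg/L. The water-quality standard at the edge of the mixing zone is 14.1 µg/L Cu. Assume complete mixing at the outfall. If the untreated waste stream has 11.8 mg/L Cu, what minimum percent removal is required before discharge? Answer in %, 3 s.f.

99.8 %

8.6 µg/L = 0.0086 mg/L.
14.1 µg/L = 0.0141 mg/L.
Mass balance: 0.0141·1.869 = 0.569·Cₑ + 1.3·0.0086.
Cₑ = (0.02635 − 0.01118) / 0.569 = 0.02667 mg/L.
Required removal = 1 − 0.02667/11.8 = 99.77 %.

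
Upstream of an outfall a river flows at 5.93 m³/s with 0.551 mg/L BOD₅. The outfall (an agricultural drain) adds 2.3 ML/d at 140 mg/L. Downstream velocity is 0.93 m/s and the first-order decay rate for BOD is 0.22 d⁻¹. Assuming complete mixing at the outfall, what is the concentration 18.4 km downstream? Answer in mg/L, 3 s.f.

1.12 mg/L

2.3 ML/d = 0.02662 m³/s.
After complete mixing, C₀ = (0.02662·140 + 5.93·0.551) / 5.957 = 1.174 mg/L.
Travel time t = 1.84e+04 m / 0.93 m/s = 1.978e+04 s = 0.229 d.
C = 1.174·exp(−0.22·0.229) = 1.174·0.9509 = 1.117 mg/L.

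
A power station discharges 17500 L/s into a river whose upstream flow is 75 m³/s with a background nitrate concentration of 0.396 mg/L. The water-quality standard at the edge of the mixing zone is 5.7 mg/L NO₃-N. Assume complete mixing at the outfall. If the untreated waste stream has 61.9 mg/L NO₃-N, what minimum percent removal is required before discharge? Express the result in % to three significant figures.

17500 L/s = 17.5 m³/s.
Mass balance: 5.7·92.5 = 17.5·Cₑ + 75·0.396.
Cₑ = (527.2 − 29.7) / 17.5 = 28.43 mg/L.
Required removal = 1 − 28.43/61.9 = 54.07 %.

54.1 %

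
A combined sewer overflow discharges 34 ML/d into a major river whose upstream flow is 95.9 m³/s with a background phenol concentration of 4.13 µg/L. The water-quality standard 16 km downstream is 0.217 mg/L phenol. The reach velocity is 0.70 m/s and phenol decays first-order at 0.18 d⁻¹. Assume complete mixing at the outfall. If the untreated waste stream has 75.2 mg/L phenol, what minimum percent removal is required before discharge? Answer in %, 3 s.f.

27.3 %

34 ML/d = 0.3935 m³/s.
4.13 µg/L = 0.00413 mg/L.
Travel time to the compliance point: t = 1.6e+04/0.70 = 2.286e+04 s = 0.2646 d; decay factor exp(−0.18·0.2646) = 0.9535.
So the concentration just after mixing may be at most 0.217/0.9535 = 0.2276 mg/L.
Mass balance: 0.2276·96.29 = 0.3935·Cₑ + 95.9·0.00413.
Cₑ = (21.91 − 0.3961) / 0.3935 = 54.68 mg/L.
Required removal = 1 − 54.68/75.2 = 27.28 %.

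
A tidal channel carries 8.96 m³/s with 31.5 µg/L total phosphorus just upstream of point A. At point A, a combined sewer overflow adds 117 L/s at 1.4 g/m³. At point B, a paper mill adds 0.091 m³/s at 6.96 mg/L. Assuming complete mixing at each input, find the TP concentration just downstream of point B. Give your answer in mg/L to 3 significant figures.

0.118 mg/L

31.5 µg/L = 0.0315 mg/L.
117 L/s = 0.117 m³/s.
After input A: C = (8.96·0.0315 + 0.117·1.4) / 9.077 = 0.04914 mg/L.
After input B: C = (9.077·0.04914 + 0.091·6.96) / 9.168 = 0.1177 mg/L.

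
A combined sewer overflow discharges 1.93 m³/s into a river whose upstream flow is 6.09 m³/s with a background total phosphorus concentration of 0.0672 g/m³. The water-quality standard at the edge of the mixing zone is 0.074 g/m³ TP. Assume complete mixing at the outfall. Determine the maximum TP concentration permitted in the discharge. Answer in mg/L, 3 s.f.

0.0955 mg/L

Mass balance: 0.074·8.02 = 1.93·Cₑ + 6.09·0.0672.
Cₑ = (0.5935 − 0.4092) / 1.93 = 0.09546 mg/L.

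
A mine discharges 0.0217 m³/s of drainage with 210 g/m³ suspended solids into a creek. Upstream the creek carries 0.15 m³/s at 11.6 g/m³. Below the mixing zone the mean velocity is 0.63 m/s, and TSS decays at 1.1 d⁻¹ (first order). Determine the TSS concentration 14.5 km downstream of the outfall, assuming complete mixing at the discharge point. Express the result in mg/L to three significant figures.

After complete mixing, C₀ = (0.0217·210 + 0.15·11.6) / 0.1717 = 36.67 mg/L.
Travel time t = 1.45e+04 m / 0.63 m/s = 2.302e+04 s = 0.2664 d.
C = 36.67·exp(−1.1·0.2664) = 36.67·0.746 = 27.36 mg/L.

27.4 mg/L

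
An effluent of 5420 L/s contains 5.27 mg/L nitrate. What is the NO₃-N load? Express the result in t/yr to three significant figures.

901 t/yr

5420 L/s = 5.42 m³/s.
Mass flux = Q·C = 5.42 m³/s × 5.27 g/m³ = 28.56 g/s.
= 28.56 g/s × 31.56 = 901.4 t/yr.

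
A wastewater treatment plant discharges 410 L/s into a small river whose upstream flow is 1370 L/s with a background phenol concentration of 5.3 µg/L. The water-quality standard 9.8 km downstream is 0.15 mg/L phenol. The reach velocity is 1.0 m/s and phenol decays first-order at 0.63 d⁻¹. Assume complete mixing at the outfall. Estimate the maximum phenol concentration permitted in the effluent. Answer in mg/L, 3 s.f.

410 L/s = 0.41 m³/s.
1370 L/s = 1.37 m³/s.
5.3 µg/L = 0.0053 mg/L.
Travel time to the compliance point: t = 9800/1.0 = 9800 s = 0.1134 d; decay factor exp(−0.63·0.1134) = 0.931.
So the concentration just after mixing may be at most 0.15/0.931 = 0.1611 mg/L.
Mass balance: 0.1611·1.78 = 0.41·Cₑ + 1.37·0.0053.
Cₑ = (0.2868 − 0.007261) / 0.41 = 0.6817 mg/L.

0.682 mg/L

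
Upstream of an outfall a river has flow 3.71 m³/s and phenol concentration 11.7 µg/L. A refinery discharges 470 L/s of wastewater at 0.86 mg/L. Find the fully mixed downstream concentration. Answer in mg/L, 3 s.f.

470 L/s = 0.47 m³/s.
11.7 µg/L = 0.0117 mg/L.
Flow-weighted mixing gives C = (0.47·0.86 + 3.71·0.0117) / (0.47 + 3.71) = 0.4476/4.18 = 0.1071 mg/L.

0.107 mg/L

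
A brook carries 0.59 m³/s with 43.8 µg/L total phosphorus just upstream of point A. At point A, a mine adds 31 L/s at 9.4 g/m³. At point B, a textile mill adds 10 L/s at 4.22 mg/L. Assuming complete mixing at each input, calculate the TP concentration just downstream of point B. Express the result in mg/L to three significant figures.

0.570 mg/L

43.8 µg/L = 0.0438 mg/L.
31 L/s = 0.031 m³/s.
After input A: C = (0.59·0.0438 + 0.031·9.4) / 0.621 = 0.5109 mg/L.
10 L/s = 0.01 m³/s.
After input B: C = (0.621·0.5109 + 0.01·4.22) / 0.631 = 0.5696 mg/L.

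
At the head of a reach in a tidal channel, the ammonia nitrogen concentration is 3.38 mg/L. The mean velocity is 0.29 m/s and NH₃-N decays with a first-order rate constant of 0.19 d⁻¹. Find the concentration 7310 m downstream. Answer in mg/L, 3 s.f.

3.20 mg/L

Travel time t = 7310 m / 0.29 m/s = 7310/0.29 = 2.521e+04 s = 0.2917 d.
First-order decay: C = 3.38·exp(−0.19·0.2917) = 3.38·0.9461 = 3.198 mg/L.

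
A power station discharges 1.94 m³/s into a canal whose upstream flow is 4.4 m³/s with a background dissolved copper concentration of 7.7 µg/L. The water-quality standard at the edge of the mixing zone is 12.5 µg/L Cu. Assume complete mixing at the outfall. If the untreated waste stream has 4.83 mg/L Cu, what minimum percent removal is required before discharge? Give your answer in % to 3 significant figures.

7.7 µg/L = 0.0077 mg/L.
12.5 µg/L = 0.0125 mg/L.
Mass balance: 0.0125·6.34 = 1.94·Cₑ + 4.4·0.0077.
Cₑ = (0.07925 − 0.03388) / 1.94 = 0.02339 mg/L.
Required removal = 1 − 0.02339/4.83 = 99.52 %.

99.5 %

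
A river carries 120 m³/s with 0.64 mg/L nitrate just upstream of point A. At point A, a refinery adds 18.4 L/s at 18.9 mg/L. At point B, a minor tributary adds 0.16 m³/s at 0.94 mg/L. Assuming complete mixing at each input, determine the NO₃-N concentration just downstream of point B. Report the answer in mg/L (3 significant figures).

18.4 L/s = 0.0184 m³/s.
After input A: C = (120·0.64 + 0.0184·18.9) / 120 = 0.6428 mg/L.
After input B: C = (120·0.6428 + 0.16·0.94) / 120.2 = 0.6432 mg/L.

0.643 mg/L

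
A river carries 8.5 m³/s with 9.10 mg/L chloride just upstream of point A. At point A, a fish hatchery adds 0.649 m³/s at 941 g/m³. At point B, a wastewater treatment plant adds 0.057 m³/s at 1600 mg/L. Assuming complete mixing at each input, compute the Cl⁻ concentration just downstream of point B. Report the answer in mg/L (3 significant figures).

84.6 mg/L

After input A: C = (8.5·9.1 + 0.649·941) / 9.149 = 75.21 mg/L.
After input B: C = (9.149·75.21 + 0.057·1600) / 9.206 = 84.65 mg/L.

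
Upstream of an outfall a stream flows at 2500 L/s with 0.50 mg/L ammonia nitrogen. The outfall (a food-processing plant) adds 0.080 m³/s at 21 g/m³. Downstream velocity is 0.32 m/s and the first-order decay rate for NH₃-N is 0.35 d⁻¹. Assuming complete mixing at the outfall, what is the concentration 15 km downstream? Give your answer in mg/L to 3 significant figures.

2500 L/s = 2.5 m³/s.
After complete mixing, C₀ = (0.08·21 + 2.5·0.5) / 2.58 = 1.136 mg/L.
Travel time t = 1.5e+04 m / 0.32 m/s = 4.688e+04 s = 0.5425 d.
C = 1.136·exp(−0.35·0.5425) = 1.136·0.8271 = 0.9392 mg/L.

0.939 mg/L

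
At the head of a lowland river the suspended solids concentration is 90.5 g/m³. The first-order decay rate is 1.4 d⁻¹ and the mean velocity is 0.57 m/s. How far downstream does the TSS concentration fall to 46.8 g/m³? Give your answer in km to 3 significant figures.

From C = C₀·e^(−kt), t = ln(C₀/C)/k = ln(90.5/46.8)/1.4 = 0.6595/1.4 = 0.471 d.
Distance = v·t = 0.57 m/s × 4.07e+04 s = 2.32e+04 m = 23.2 km.

23.2 km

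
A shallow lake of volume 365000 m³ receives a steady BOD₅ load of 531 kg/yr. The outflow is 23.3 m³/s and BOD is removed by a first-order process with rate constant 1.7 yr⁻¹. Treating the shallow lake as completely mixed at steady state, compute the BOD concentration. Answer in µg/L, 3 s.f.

Outflow Q = 23.3 m³/s × 3.156e+07 s/yr = 7.353e+08 m³/yr.
Steady-state CSTR mass balance: W = Q·C + k·V·C, so C = W/(Q + kV).
Q + kV = 7.353e+08 + 1.7·365000 = 7.359e+08 m³/yr.
C = 531/7.359e+08 = 7.216e-07 kg/m³ = 0.0007216 mg/L = 0.7216 µg/L.

0.722 µg/L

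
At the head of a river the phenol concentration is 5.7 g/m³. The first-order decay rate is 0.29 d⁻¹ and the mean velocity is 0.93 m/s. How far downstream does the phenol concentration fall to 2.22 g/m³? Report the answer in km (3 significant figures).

261 km

From C = C₀·e^(−kt), t = ln(C₀/C)/k = ln(5.7/2.22)/0.29 = 0.943/0.29 = 3.252 d.
Distance = v·t = 0.93 m/s × 2.809e+05 s = 2.613e+05 m = 261.3 km.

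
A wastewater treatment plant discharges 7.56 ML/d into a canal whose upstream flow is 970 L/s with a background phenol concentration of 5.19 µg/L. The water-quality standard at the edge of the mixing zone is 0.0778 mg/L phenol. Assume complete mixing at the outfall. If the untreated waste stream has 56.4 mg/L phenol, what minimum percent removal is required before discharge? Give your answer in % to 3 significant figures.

98.4 %

7.56 ML/d = 0.0875 m³/s.
970 L/s = 0.97 m³/s.
5.19 µg/L = 0.00519 mg/L.
Mass balance: 0.0778·1.057 = 0.0875·Cₑ + 0.97·0.00519.
Cₑ = (0.08227 − 0.005034) / 0.0875 = 0.8827 mg/L.
Required removal = 1 − 0.8827/56.4 = 98.43 %.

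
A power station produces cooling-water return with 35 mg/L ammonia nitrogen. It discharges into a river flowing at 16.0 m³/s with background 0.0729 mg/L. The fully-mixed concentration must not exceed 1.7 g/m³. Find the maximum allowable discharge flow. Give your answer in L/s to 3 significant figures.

782 L/s

Mass balance at complete mixing: C_std·(Q_w + Q_r) = Q_w·C_e + Q_r·C_b.
Rearranging, Q_w = Q_r·(C_std − C_b)/(C_e − C_std) = 16.0·(1.7 − 0.0729) / (35 − 1.7) = 0.7818 m³/s.
= 781.8 L/s.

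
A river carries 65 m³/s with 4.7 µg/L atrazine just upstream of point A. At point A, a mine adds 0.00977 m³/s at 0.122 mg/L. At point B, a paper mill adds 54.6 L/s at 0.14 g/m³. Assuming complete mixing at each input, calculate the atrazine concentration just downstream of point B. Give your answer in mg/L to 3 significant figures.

0.00483 mg/L

4.7 µg/L = 0.0047 mg/L.
After input A: C = (65·0.0047 + 0.00977·0.122) / 65.01 = 0.004718 mg/L.
54.6 L/s = 0.0546 m³/s.
After input B: C = (65.01·0.004718 + 0.0546·0.14) / 65.06 = 0.004831 mg/L.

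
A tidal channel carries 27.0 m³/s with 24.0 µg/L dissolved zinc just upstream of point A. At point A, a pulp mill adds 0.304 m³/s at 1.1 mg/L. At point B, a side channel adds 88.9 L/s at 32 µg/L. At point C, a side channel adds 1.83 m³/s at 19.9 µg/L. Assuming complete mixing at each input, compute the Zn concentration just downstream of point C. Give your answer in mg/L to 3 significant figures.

0.0350 mg/L

24.0 µg/L = 0.024 mg/L.
After input A: C = (27·0.024 + 0.304·1.1) / 27.3 = 0.03598 mg/L.
88.9 L/s = 0.0889 m³/s.
32 µg/L = 0.032 mg/L.
After input B: C = (27.3·0.03598 + 0.0889·0.032) / 27.39 = 0.03597 mg/L.
19.9 µg/L = 0.0199 mg/L.
After input C: C = (27.39·0.03597 + 1.83·0.0199) / 29.22 = 0.03496 mg/L.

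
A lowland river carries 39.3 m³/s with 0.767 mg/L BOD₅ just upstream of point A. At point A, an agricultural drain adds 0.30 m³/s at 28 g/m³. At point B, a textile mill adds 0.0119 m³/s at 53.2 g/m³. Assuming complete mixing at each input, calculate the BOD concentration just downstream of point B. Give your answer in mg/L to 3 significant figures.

0.989 mg/L

After input A: C = (39.3·0.767 + 0.3·28) / 39.6 = 0.9733 mg/L.
After input B: C = (39.6·0.9733 + 0.0119·53.2) / 39.61 = 0.989 mg/L.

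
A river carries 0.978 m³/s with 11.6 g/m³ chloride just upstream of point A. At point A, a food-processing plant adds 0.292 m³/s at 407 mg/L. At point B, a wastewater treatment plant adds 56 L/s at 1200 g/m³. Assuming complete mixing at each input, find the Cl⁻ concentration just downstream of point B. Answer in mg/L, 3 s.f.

After input A: C = (0.978·11.6 + 0.292·407) / 1.27 = 102.5 mg/L.
56 L/s = 0.056 m³/s.
After input B: C = (1.27·102.5 + 0.056·1200) / 1.326 = 148.9 mg/L.

149 mg/L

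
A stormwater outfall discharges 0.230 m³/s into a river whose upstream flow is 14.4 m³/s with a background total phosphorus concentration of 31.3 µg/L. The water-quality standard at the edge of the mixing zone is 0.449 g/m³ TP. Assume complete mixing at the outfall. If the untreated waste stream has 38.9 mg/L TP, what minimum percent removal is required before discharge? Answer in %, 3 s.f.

31.6 %

31.3 µg/L = 0.0313 mg/L.
Mass balance: 0.449·14.63 = 0.23·Cₑ + 14.4·0.0313.
Cₑ = (6.569 − 0.4507) / 0.23 = 26.6 mg/L.
Required removal = 1 − 26.6/38.9 = 31.62 %.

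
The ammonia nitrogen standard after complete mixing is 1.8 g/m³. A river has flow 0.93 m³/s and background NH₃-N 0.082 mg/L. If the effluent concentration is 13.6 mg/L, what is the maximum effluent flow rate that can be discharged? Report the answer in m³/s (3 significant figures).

Mass balance at complete mixing: C_std·(Q_w + Q_r) = Q_w·C_e + Q_r·C_b.
Rearranging, Q_w = Q_r·(C_std − C_b)/(C_e − C_std) = 0.93·(1.8 − 0.082) / (13.6 − 1.8) = 0.1354 m³/s.

0.135 m³/s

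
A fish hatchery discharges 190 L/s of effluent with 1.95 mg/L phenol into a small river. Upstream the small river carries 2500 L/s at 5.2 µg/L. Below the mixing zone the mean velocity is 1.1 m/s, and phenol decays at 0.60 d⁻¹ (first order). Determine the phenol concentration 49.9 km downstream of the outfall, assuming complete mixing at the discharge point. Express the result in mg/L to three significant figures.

190 L/s = 0.19 m³/s.
2500 L/s = 2.5 m³/s.
5.2 µg/L = 0.0052 mg/L.
After complete mixing, C₀ = (0.19·1.95 + 2.5·0.0052) / 2.69 = 0.1426 mg/L.
Travel time t = 4.99e+04 m / 1.1 m/s = 4.536e+04 s = 0.525 d.
C = 0.1426·exp(−0.60·0.525) = 0.1426·0.7298 = 0.104 mg/L.

0.104 mg/L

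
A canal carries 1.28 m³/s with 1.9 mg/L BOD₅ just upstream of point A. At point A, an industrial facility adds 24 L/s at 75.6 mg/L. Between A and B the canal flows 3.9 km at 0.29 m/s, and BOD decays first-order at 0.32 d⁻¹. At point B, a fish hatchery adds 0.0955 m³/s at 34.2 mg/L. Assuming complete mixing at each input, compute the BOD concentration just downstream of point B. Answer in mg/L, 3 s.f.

5.22 mg/L

24 L/s = 0.024 m³/s.
After input A: C = (1.28·1.9 + 0.024·75.6) / 1.304 = 3.256 mg/L.
Over the 3.9 km reach to input B (t = 1.345e+04 s = 0.1557 d), decay gives C = 3.256·exp(−0.32·0.1557) = 3.098 mg/L.
After input B: C = (1.304·3.098 + 0.0955·34.2) / 1.399 = 5.221 mg/L.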